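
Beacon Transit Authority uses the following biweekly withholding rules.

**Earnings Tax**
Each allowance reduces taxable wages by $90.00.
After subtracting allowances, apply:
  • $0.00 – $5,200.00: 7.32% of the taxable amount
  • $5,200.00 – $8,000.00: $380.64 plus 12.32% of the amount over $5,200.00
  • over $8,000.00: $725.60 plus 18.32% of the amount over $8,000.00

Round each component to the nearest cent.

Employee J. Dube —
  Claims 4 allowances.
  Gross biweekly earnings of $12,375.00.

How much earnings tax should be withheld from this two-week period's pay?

Earnings Tax: taxable = $12,375.00 − 4×$90.00 = $12,015.00
  $725.60 + 18.32% × ($12,015.00 − $8,000.00) = $725.60 + 18.32% × $4,015.00 = $1,461.15

$1,461.15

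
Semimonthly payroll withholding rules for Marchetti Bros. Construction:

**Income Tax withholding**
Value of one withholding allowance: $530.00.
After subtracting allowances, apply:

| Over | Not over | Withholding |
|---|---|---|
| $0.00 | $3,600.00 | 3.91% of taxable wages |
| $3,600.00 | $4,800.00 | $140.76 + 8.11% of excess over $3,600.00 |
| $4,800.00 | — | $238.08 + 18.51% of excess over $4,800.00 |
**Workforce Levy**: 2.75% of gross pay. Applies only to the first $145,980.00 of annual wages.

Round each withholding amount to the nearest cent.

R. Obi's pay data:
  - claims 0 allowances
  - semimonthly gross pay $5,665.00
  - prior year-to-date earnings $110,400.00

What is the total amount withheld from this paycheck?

Income Tax: taxable = $5,665.00
  $238.08 + 18.51% × ($5,665.00 − $4,800.00) = $238.08 + 18.51% × $865.00 = $398.19
Workforce Levy: 2.75% × $5,665.00 = $155.79
Total: $398.19 + $155.79 = $553.98

$553.98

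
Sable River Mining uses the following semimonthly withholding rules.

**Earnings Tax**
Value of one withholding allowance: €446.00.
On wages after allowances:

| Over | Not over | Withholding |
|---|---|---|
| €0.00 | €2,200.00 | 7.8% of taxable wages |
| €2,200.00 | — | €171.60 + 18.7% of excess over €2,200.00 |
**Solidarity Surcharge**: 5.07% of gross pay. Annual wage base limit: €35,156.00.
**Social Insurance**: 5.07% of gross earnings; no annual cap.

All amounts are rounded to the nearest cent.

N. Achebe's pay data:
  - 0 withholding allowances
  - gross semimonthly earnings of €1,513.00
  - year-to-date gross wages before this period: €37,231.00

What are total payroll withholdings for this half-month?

Earnings Tax: taxable = €1,513.00
  7.8% × €1,513.00 = €118.01
Solidarity Surcharge: YTD €37,231.00 ≥ cap €35,156.00 → €0.00
Social Insurance: 5.07% × €1,513.00 = €76.71
Total: €118.01 + €0.00 + €76.71 = €194.72

€194.72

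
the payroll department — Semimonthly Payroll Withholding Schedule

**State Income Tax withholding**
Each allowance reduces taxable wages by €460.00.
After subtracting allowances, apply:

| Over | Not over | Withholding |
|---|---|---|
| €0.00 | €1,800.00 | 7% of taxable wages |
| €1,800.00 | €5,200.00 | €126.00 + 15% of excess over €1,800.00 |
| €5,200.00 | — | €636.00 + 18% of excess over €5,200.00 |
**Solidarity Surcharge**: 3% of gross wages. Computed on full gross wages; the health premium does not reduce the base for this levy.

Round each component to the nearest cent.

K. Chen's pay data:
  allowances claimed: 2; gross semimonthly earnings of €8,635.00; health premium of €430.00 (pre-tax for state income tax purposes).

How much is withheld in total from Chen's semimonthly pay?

€1,270.35

State Income Tax: taxable = €8,635.00 − €430.00 − 2×€460.00 = €7,285.00
  €636.00 + 18% × (€7,285.00 − €5,200.00) = €636.00 + 18% × €2,085.00 = €1,011.30
Solidarity Surcharge: 3% × €8,635.00 = €259.05
Total: €1,011.30 + €259.05 = €1,270.35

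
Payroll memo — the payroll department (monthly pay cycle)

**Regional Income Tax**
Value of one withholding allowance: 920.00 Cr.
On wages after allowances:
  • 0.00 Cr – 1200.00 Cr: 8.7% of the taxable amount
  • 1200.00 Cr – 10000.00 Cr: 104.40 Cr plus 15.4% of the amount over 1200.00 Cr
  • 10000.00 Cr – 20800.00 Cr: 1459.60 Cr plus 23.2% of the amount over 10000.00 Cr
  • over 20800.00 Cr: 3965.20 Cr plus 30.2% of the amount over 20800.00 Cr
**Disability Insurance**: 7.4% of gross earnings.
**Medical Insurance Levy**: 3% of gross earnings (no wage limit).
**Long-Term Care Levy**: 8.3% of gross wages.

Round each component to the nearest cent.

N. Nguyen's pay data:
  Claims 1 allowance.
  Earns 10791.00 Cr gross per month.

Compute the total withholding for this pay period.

Regional Income Tax: taxable = 10791.00 Cr − 1×920.00 Cr = 9871.00 Cr
  104.40 Cr + 15.4% × (9871.00 Cr − 1200.00 Cr) = 104.40 Cr + 15.4% × 8671.00 Cr = 1439.73 Cr
Disability Insurance: 7.4% × 10791.00 Cr = 798.53 Cr
Medical Insurance Levy: 3% × 10791.00 Cr = 323.73 Cr
Long-Term Care Levy: 8.3% × 10791.00 Cr = 895.65 Cr
Total: 1439.73 Cr + 798.53 Cr + 323.73 Cr + 895.65 Cr = 3457.64 Cr

3457.64 Cr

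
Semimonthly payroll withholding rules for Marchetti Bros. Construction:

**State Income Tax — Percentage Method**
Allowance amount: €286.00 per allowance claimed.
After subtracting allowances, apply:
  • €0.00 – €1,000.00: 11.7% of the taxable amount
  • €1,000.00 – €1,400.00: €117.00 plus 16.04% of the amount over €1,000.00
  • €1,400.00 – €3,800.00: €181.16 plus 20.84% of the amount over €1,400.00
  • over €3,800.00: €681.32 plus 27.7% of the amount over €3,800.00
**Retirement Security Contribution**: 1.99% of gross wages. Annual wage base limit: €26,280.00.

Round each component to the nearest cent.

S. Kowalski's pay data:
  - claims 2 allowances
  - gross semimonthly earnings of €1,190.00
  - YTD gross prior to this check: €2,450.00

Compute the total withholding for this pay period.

€95.99

State Income Tax: taxable = €1,190.00 − 2×€286.00 = €618.00
  11.7% × €618.00 = €72.31
Retirement Security Contribution: 1.99% × €1,190.00 = €23.68
Total: €72.31 + €23.68 = €95.99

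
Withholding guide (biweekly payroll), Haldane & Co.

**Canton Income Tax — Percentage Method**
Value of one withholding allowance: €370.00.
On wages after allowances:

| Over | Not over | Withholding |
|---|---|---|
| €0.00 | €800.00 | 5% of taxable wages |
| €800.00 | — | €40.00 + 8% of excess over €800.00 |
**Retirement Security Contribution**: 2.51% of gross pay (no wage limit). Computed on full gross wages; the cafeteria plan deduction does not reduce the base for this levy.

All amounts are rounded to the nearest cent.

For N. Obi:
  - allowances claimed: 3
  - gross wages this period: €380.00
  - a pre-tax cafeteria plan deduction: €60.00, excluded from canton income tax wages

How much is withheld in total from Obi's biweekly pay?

Canton Income Tax: taxable = €380.00 − €60.00 − 3×€370.00 = €-790.00
  Taxable ≤ 0 → €0.00
Retirement Security Contribution: 2.51% × €380.00 = €9.54
Total: €0.00 + €9.54 = €9.54

€9.54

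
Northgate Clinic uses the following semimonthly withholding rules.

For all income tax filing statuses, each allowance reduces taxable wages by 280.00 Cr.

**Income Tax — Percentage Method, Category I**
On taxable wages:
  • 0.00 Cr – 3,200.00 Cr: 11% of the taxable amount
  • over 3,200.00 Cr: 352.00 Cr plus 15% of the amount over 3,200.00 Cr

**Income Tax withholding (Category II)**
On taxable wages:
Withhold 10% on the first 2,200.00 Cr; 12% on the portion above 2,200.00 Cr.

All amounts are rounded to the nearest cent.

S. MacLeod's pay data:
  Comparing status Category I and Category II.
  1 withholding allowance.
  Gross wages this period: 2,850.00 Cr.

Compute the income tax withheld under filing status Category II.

Income Tax (Category II): taxable = 2,850.00 Cr − 1×280.00 Cr = 2,570.00 Cr
  220.00 Cr + 12% × (2,570.00 Cr − 2,200.00 Cr) = 220.00 Cr + 12% × 370.00 Cr = 264.40 Cr

264.40 Cr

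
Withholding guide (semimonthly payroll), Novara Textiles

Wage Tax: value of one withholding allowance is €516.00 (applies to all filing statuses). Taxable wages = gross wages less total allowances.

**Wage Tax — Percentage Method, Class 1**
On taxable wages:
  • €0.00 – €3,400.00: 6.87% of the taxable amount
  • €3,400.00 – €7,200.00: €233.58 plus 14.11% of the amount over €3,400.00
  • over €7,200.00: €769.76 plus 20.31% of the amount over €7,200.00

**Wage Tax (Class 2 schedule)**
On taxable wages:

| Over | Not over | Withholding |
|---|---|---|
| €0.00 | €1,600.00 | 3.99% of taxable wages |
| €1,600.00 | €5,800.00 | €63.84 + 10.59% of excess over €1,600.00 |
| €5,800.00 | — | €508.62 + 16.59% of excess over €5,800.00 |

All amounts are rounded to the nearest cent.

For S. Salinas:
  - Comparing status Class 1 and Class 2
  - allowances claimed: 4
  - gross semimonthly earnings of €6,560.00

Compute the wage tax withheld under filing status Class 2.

Wage Tax (Class 2): taxable = €6,560.00 − 4×€516.00 = €4,496.00
  €63.84 + 10.59% × (€4,496.00 − €1,600.00) = €63.84 + 10.59% × €2,896.00 = €370.53

€370.53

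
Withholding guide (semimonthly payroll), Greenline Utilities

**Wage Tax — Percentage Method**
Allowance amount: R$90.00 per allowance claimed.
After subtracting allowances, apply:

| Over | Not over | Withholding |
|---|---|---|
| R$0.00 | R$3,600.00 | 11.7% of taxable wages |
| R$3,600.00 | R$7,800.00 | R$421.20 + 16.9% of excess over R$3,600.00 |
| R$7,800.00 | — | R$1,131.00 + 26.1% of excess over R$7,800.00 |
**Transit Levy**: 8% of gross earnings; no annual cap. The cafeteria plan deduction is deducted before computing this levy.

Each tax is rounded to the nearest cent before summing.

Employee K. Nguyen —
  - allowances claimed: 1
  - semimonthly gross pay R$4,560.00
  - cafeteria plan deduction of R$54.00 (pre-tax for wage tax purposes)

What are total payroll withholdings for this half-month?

Wage Tax: taxable = R$4,560.00 − R$54.00 − 1×R$90.00 = R$4,416.00
  R$421.20 + 16.9% × (R$4,416.00 − R$3,600.00) = R$421.20 + 16.9% × R$816.00 = R$559.10
Transit Levy: 8% × R$4,506.00 = R$360.48
Total: R$559.10 + R$360.48 = R$919.58

R$919.58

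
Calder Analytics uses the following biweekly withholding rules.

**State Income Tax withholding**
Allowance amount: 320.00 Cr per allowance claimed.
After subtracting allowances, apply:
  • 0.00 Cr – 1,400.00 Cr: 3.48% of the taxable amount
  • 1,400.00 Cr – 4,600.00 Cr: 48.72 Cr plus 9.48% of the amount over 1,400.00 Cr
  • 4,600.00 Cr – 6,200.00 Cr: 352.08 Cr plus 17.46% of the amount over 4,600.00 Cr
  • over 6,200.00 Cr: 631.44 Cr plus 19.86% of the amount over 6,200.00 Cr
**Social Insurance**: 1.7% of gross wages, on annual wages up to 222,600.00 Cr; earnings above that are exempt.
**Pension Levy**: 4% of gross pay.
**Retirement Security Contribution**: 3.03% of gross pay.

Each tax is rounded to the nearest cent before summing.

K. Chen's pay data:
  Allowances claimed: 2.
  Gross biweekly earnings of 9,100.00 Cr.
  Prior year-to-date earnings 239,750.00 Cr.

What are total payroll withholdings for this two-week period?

State Income Tax: taxable = 9,100.00 Cr − 2×320.00 Cr = 8,460.00 Cr
  631.44 Cr + 19.86% × (8,460.00 Cr − 6,200.00 Cr) = 631.44 Cr + 19.86% × 2,260.00 Cr = 1,080.28 Cr
Social Insurance: YTD 239,750.00 Cr ≥ cap 222,600.00 Cr → 0.00 Cr
Pension Levy: 4% × 9,100.00 Cr = 364.00 Cr
Retirement Security Contribution: 3.03% × 9,100.00 Cr = 275.73 Cr
Total: 1,080.28 Cr + 0.00 Cr + 364.00 Cr + 275.73 Cr = 1,720.01 Cr

1,720.01 Cr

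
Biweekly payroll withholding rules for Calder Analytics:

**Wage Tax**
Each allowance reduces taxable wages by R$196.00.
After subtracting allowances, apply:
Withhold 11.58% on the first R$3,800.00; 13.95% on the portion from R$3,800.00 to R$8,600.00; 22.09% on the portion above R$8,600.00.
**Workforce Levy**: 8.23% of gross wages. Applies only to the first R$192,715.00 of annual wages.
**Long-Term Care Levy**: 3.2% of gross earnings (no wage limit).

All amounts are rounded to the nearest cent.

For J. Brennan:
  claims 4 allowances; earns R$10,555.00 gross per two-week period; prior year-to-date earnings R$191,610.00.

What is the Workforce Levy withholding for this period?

Workforce Levy: cap R$192,715.00 − YTD R$191,610.00 = R$1,105.00 subject; 8.23% × R$1,105.00 = R$90.94

R$90.94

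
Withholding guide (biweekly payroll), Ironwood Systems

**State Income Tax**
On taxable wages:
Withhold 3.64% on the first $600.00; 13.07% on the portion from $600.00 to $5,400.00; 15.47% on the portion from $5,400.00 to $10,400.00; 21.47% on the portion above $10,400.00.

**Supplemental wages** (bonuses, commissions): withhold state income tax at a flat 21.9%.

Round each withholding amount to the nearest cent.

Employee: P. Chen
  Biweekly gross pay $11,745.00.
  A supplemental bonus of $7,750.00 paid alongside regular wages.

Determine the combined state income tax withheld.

$3,408.72

State Income Tax: taxable = $11,745.00
  $1,422.70 + 21.47% × ($11,745.00 − $10,400.00) = $1,422.70 + 21.47% × $1,345.00 = $1,711.47
Supplemental (21.9% flat on bonus): 21.9% × $7,750.00 = $1,697.25
Total state income tax: $1,711.47 + $1,697.25 = $3,408.72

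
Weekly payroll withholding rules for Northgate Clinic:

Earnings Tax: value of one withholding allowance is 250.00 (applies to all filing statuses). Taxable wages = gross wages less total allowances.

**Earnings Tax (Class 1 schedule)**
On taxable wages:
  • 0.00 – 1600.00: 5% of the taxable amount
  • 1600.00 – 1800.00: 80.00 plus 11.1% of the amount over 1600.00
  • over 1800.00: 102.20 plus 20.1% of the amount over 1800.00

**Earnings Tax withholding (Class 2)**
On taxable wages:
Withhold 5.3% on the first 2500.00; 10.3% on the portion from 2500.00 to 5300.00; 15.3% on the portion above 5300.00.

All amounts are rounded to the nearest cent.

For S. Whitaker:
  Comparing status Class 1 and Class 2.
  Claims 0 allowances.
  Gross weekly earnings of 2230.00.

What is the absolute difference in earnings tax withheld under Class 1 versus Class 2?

70.44

Earnings Tax (Class 1): taxable = 2230.00
  102.20 + 20.1% × (2230.00 − 1800.00) = 102.20 + 20.1% × 430.00 = 188.63
Earnings Tax (Class 2): taxable = 2230.00
  5.3% × 2230.00 = 118.19
Difference: |188.63 − 118.19| = 70.44 (higher under Class 1)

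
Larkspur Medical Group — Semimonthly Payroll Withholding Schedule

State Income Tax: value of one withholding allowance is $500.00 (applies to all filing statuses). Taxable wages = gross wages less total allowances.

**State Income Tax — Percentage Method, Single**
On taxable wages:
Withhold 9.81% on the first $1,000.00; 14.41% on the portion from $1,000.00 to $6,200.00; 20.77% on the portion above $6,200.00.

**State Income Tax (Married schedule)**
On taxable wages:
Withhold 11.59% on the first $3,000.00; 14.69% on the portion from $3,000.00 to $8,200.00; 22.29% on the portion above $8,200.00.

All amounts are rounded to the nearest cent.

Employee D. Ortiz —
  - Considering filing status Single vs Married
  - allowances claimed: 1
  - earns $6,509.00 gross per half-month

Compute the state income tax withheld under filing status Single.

$819.90

State Income Tax (Single): taxable = $6,509.00 − 1×$500.00 = $6,009.00
  $98.10 + 14.41% × ($6,009.00 − $1,000.00) = $98.10 + 14.41% × $5,009.00 = $819.90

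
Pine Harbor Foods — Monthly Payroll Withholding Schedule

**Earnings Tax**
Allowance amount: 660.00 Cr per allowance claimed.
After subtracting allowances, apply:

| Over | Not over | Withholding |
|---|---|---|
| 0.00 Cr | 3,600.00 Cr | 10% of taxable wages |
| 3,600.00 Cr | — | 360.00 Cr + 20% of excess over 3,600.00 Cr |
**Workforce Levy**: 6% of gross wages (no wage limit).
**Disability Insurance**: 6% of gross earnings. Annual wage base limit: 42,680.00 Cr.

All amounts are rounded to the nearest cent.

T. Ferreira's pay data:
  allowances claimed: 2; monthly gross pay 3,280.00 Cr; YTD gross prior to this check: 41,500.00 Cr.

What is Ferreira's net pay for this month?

Earnings Tax: taxable = 3,280.00 Cr − 2×660.00 Cr = 1,960.00 Cr
  10% × 1,960.00 Cr = 196.00 Cr
Workforce Levy: 6% × 3,280.00 Cr = 196.80 Cr
Disability Insurance: cap 42,680.00 Cr − YTD 41,500.00 Cr = 1,180.00 Cr subject; 6% × 1,180.00 Cr = 70.80 Cr
Total withheld: 196.00 Cr + 196.80 Cr + 70.80 Cr = 463.60 Cr
Net pay: 3,280.00 Cr − 463.60 Cr = 2,816.40 Cr

2,816.40 Cr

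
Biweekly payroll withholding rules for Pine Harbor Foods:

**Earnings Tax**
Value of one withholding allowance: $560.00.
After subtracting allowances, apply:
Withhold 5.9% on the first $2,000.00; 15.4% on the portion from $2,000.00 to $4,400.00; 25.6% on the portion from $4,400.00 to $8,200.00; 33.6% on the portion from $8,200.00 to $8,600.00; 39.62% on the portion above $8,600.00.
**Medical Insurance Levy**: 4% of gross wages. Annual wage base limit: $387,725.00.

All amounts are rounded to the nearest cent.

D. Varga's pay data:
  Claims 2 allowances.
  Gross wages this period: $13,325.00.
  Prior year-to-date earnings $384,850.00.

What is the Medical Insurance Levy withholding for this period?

Medical Insurance Levy: cap $387,725.00 − YTD $384,850.00 = $2,875.00 subject; 4% × $2,875.00 = $115.00

$115.00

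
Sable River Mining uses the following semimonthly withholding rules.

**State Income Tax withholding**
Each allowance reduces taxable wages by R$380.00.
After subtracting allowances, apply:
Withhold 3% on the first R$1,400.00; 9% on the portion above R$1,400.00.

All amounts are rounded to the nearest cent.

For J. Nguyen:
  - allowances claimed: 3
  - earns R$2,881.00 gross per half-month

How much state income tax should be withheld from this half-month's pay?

R$72.69

State Income Tax: taxable = R$2,881.00 − 3×R$380.00 = R$1,741.00
  R$42.00 + 9% × (R$1,741.00 − R$1,400.00) = R$42.00 + 9% × R$341.00 = R$72.69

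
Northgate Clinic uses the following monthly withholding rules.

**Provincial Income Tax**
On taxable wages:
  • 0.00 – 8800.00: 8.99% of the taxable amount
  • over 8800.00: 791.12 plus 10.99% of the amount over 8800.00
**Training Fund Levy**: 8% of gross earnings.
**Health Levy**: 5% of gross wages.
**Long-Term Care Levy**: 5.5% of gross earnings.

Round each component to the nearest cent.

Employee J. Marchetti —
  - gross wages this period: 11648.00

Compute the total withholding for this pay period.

3259.00

Provincial Income Tax: taxable = 11648.00
  791.12 + 10.99% × (11648.00 − 8800.00) = 791.12 + 10.99% × 2848.00 = 1104.12
Training Fund Levy: 8% × 11648.00 = 931.84
Health Levy: 5% × 11648.00 = 582.40
Long-Term Care Levy: 5.5% × 11648.00 = 640.64
Total: 1104.12 + 931.84 + 582.40 + 640.64 = 3259.00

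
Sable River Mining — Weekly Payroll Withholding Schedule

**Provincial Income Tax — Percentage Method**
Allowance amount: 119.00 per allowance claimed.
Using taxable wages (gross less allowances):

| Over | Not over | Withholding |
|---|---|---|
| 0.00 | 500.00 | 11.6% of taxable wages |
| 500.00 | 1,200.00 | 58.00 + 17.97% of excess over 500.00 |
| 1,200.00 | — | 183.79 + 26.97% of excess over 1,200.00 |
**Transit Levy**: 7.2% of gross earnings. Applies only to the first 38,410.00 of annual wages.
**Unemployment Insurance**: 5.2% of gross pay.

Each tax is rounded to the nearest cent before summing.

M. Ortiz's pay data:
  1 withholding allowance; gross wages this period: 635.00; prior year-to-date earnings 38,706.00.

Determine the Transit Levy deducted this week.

0.00

Transit Levy: YTD 38,706.00 ≥ cap 38,410.00 → 0.00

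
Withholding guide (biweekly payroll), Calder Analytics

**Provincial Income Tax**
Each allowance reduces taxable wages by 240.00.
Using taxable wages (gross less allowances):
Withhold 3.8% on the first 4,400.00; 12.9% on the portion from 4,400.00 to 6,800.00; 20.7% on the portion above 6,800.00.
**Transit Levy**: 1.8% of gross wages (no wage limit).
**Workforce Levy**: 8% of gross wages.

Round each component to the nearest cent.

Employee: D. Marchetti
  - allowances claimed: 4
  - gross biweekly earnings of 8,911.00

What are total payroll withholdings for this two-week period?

Provincial Income Tax: taxable = 8,911.00 − 4×240.00 = 7,951.00
  476.80 + 20.7% × (7,951.00 − 6,800.00) = 476.80 + 20.7% × 1,151.00 = 715.06
Transit Levy: 1.8% × 8,911.00 = 160.40
Workforce Levy: 8% × 8,911.00 = 712.88
Total: 715.06 + 160.40 + 712.88 = 1,588.34

1,588.34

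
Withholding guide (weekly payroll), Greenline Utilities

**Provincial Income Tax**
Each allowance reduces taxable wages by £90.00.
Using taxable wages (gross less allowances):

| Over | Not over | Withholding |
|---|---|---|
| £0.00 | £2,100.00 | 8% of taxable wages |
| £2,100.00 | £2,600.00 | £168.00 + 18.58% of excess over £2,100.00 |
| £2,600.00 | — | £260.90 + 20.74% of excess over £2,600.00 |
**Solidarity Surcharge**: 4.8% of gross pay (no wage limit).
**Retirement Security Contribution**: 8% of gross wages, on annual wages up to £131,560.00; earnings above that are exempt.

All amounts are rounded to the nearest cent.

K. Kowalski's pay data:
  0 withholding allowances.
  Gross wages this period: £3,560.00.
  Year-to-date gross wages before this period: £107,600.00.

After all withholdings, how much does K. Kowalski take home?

Provincial Income Tax: taxable = £3,560.00
  £260.90 + 20.74% × (£3,560.00 − £2,600.00) = £260.90 + 20.74% × £960.00 = £460.00
Solidarity Surcharge: 4.8% × £3,560.00 = £170.88
Retirement Security Contribution: 8% × £3,560.00 = £284.80
Total withheld: £460.00 + £170.88 + £284.80 = £915.68
Net pay: £3,560.00 − £915.68 = £2,644.32

£2,644.32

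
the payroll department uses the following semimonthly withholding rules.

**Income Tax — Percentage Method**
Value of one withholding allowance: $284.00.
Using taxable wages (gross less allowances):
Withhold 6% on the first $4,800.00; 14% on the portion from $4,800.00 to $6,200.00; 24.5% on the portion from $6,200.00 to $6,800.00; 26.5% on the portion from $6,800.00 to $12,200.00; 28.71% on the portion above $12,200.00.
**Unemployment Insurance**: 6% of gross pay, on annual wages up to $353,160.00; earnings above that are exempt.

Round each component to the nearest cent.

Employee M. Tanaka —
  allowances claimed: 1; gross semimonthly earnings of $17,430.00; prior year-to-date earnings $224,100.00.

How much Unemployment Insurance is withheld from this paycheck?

$1,045.80

Unemployment Insurance: 6% × $17,430.00 = $1,045.80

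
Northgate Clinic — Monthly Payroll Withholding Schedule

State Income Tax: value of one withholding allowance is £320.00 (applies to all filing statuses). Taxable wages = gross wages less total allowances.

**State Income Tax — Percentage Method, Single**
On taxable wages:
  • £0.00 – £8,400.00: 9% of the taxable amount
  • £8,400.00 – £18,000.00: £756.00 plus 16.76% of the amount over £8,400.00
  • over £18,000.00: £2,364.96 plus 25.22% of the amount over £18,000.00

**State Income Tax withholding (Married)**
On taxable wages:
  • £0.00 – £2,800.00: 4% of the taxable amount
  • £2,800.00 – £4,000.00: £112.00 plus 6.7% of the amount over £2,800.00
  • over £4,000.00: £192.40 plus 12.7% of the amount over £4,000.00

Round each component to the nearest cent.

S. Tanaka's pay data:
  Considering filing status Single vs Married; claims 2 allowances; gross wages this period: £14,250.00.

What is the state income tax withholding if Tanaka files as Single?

State Income Tax (Single): taxable = £14,250.00 − 2×£320.00 = £13,610.00
  £756.00 + 16.76% × (£13,610.00 − £8,400.00) = £756.00 + 16.76% × £5,210.00 = £1,629.20

£1,629.20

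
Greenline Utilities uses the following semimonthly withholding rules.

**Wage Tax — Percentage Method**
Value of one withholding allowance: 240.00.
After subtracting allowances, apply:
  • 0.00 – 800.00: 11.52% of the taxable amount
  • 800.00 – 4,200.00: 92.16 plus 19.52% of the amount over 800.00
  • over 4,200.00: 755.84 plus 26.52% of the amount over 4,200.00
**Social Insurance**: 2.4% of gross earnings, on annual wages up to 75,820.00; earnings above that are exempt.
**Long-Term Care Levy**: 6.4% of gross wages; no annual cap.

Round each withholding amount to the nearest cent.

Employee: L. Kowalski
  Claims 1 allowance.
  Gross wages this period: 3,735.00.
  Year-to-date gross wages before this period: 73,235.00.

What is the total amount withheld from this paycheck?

919.30

Wage Tax: taxable = 3,735.00 − 1×240.00 = 3,495.00
  92.16 + 19.52% × (3,495.00 − 800.00) = 92.16 + 19.52% × 2,695.00 = 618.22
Social Insurance: cap 75,820.00 − YTD 73,235.00 = 2,585.00 subject; 2.4% × 2,585.00 = 62.04
Long-Term Care Levy: 6.4% × 3,735.00 = 239.04
Total: 618.22 + 62.04 + 239.04 = 919.30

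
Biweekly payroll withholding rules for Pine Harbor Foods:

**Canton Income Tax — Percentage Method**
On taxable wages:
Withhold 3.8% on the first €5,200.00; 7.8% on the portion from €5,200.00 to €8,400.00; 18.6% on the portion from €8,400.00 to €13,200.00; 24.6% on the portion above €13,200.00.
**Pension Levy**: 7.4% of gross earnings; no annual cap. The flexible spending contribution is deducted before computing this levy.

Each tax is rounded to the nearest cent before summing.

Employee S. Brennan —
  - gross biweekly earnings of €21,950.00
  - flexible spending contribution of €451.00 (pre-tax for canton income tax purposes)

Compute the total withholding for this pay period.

Canton Income Tax: taxable = €21,950.00 − €451.00 = €21,499.00
  €1,340.00 + 24.6% × (€21,499.00 − €13,200.00) = €1,340.00 + 24.6% × €8,299.00 = €3,381.55
Pension Levy: 7.4% × €21,499.00 = €1,590.93
Total: €3,381.55 + €1,590.93 = €4,972.48

€4,972.48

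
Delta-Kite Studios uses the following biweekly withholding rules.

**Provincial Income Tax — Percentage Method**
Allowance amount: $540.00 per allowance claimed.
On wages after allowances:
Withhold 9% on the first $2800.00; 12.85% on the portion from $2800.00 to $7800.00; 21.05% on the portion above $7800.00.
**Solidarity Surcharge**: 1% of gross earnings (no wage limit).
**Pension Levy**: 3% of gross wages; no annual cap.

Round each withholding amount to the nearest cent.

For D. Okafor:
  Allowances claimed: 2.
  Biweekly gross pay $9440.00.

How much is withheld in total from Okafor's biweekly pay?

$1389.98

Provincial Income Tax: taxable = $9440.00 − 2×$540.00 = $8360.00
  $894.50 + 21.05% × ($8360.00 − $7800.00) = $894.50 + 21.05% × $560.00 = $1012.38
Solidarity Surcharge: 1% × $9440.00 = $94.40
Pension Levy: 3% × $9440.00 = $283.20
Total: $1012.38 + $94.40 + $283.20 = $1389.98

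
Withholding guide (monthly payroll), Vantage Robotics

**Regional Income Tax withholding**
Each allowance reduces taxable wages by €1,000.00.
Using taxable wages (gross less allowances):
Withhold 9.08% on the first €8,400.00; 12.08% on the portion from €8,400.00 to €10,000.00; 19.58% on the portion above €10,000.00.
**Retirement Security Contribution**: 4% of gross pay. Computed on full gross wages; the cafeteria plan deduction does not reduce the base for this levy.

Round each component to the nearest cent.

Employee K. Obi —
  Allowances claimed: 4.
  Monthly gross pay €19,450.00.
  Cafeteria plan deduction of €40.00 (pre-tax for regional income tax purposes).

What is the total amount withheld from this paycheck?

Regional Income Tax: taxable = €19,450.00 − €40.00 − 4×€1,000.00 = €15,410.00
  €956.00 + 19.58% × (€15,410.00 − €10,000.00) = €956.00 + 19.58% × €5,410.00 = €2,015.28
Retirement Security Contribution: 4% × €19,450.00 = €778.00
Total: €2,015.28 + €778.00 = €2,793.28

€2,793.28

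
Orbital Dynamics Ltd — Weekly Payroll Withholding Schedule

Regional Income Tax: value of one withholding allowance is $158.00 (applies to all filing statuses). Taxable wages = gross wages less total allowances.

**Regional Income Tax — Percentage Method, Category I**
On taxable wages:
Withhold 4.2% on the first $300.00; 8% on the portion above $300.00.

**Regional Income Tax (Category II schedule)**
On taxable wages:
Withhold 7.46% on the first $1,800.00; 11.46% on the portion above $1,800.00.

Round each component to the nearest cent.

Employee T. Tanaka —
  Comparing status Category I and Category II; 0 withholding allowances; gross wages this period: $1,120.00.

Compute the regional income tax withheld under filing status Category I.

$78.20

Regional Income Tax (Category I): taxable = $1,120.00
  $12.60 + 8% × ($1,120.00 − $300.00) = $12.60 + 8% × $820.00 = $78.20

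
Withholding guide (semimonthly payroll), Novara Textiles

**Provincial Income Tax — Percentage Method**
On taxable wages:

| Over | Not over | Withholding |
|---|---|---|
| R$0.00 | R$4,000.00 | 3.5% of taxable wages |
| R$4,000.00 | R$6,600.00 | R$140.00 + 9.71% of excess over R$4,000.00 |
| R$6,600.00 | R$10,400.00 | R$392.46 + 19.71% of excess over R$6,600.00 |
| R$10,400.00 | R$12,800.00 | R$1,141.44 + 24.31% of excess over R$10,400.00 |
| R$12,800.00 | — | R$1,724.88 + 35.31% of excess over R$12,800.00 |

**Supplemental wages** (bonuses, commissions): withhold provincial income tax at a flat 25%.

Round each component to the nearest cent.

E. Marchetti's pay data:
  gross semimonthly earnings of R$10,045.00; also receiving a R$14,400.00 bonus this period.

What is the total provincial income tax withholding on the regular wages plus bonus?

Provincial Income Tax: taxable = R$10,045.00
  R$392.46 + 19.71% × (R$10,045.00 − R$6,600.00) = R$392.46 + 19.71% × R$3,445.00 = R$1,071.47
Supplemental (25% flat on bonus): 25% × R$14,400.00 = R$3,600.00
Total provincial income tax: R$1,071.47 + R$3,600.00 = R$4,671.47

R$4,671.47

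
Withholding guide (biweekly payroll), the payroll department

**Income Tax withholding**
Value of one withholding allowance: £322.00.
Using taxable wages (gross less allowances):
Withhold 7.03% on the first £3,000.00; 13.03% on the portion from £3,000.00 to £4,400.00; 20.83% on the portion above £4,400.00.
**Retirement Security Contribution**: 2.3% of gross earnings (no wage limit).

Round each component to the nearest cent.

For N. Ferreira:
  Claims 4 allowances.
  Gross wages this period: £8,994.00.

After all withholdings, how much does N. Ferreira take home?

£7,705.18

Income Tax: taxable = £8,994.00 − 4×£322.00 = £7,706.00
  £393.32 + 20.83% × (£7,706.00 − £4,400.00) = £393.32 + 20.83% × £3,306.00 = £1,081.96
Retirement Security Contribution: 2.3% × £8,994.00 = £206.86
Total withheld: £1,081.96 + £206.86 = £1,288.82
Net pay: £8,994.00 − £1,288.82 = £7,705.18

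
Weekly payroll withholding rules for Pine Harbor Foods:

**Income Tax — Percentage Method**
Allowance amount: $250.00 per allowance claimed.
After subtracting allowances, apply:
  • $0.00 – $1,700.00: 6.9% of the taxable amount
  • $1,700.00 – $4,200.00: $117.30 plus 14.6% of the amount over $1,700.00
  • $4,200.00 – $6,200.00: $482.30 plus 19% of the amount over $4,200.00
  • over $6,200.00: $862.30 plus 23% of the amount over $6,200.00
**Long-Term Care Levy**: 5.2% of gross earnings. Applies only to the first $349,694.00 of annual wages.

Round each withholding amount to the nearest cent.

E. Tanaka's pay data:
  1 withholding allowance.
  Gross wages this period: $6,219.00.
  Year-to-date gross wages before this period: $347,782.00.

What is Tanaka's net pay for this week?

$5,301.17

Income Tax: taxable = $6,219.00 − 1×$250.00 = $5,969.00
  $482.30 + 19% × ($5,969.00 − $4,200.00) = $482.30 + 19% × $1,769.00 = $818.41
Long-Term Care Levy: cap $349,694.00 − YTD $347,782.00 = $1,912.00 subject; 5.2% × $1,912.00 = $99.42
Total withheld: $818.41 + $99.42 = $917.83
Net pay: $6,219.00 − $917.83 = $5,301.17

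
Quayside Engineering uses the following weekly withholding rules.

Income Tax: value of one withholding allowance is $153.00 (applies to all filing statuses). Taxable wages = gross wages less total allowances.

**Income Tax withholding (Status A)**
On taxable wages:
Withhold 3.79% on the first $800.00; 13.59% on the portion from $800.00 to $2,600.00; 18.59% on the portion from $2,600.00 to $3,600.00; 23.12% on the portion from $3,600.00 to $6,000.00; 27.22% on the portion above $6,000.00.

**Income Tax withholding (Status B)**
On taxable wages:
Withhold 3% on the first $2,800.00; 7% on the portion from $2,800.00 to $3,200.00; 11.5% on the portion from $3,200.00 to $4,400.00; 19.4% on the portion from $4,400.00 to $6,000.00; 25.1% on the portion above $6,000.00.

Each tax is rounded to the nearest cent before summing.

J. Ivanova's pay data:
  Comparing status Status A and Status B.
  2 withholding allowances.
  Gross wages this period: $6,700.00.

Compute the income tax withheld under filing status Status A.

Income Tax (Status A): taxable = $6,700.00 − 2×$153.00 = $6,394.00
  $1,015.72 + 27.22% × ($6,394.00 − $6,000.00) = $1,015.72 + 27.22% × $394.00 = $1,122.97

$1,122.97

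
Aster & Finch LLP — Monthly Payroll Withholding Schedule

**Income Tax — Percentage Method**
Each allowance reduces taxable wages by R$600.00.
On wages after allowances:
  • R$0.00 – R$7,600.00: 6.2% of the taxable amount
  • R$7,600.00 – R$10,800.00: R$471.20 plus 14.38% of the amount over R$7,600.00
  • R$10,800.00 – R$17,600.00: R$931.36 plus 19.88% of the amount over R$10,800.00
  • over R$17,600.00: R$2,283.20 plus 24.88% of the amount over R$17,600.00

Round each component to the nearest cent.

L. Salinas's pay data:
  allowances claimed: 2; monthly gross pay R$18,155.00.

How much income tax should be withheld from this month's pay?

R$2,154.97

Income Tax: taxable = R$18,155.00 − 2×R$600.00 = R$16,955.00
  R$931.36 + 19.88% × (R$16,955.00 − R$10,800.00) = R$931.36 + 19.88% × R$6,155.00 = R$2,154.97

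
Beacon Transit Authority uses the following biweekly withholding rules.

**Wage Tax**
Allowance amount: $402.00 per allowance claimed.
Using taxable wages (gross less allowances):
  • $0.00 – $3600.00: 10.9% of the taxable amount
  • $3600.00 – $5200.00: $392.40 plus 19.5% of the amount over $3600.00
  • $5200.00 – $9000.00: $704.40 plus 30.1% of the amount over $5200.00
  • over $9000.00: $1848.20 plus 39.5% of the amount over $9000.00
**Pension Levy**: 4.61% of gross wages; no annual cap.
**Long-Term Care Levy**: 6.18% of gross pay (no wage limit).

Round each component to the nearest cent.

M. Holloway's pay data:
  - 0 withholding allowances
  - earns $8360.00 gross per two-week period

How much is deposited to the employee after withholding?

Wage Tax: taxable = $8360.00
  $704.40 + 30.1% × ($8360.00 − $5200.00) = $704.40 + 30.1% × $3160.00 = $1655.56
Pension Levy: 4.61% × $8360.00 = $385.40
Long-Term Care Levy: 6.18% × $8360.00 = $516.65
Total withheld: $1655.56 + $385.40 + $516.65 = $2557.61
Net pay: $8360.00 − $2557.61 = $5802.39

$5802.39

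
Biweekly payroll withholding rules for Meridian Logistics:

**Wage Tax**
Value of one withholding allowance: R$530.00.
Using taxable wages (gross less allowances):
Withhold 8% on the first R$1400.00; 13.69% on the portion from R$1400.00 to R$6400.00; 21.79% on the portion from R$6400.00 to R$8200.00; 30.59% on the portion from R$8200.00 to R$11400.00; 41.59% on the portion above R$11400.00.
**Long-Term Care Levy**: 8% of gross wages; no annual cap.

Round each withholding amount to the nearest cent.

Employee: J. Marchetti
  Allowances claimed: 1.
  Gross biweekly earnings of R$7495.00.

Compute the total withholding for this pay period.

Wage Tax: taxable = R$7495.00 − 1×R$530.00 = R$6965.00
  R$796.50 + 21.79% × (R$6965.00 − R$6400.00) = R$796.50 + 21.79% × R$565.00 = R$919.61
Long-Term Care Levy: 8% × R$7495.00 = R$599.60
Total: R$919.61 + R$599.60 = R$1519.21

R$1519.21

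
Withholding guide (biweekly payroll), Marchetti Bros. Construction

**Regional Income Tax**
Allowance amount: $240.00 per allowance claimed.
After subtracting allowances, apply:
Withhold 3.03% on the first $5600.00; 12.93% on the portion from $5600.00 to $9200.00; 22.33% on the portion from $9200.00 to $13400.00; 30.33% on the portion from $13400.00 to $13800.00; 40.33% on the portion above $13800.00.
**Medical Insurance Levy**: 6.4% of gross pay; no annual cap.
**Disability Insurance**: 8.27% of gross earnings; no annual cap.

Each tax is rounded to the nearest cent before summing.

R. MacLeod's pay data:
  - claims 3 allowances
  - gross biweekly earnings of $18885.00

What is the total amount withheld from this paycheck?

Regional Income Tax: taxable = $18885.00 − 3×$240.00 = $18165.00
  $1694.34 + 40.33% × ($18165.00 − $13800.00) = $1694.34 + 40.33% × $4365.00 = $3454.74
Medical Insurance Levy: 6.4% × $18885.00 = $1208.64
Disability Insurance: 8.27% × $18885.00 = $1561.79
Total: $3454.74 + $1208.64 + $1561.79 = $6225.17

$6225.17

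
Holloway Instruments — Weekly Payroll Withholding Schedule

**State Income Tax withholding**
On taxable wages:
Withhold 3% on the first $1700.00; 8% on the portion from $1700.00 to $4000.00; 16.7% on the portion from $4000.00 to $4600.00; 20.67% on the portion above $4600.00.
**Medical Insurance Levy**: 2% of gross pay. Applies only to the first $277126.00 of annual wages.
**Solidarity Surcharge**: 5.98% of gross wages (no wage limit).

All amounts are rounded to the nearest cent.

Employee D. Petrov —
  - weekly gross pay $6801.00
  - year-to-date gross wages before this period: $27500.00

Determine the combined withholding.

$1332.87

State Income Tax: taxable = $6801.00
  $335.20 + 20.67% × ($6801.00 − $4600.00) = $335.20 + 20.67% × $2201.00 = $790.15
Medical Insurance Levy: 2% × $6801.00 = $136.02
Solidarity Surcharge: 5.98% × $6801.00 = $406.70
Total: $790.15 + $136.02 + $406.70 = $1332.87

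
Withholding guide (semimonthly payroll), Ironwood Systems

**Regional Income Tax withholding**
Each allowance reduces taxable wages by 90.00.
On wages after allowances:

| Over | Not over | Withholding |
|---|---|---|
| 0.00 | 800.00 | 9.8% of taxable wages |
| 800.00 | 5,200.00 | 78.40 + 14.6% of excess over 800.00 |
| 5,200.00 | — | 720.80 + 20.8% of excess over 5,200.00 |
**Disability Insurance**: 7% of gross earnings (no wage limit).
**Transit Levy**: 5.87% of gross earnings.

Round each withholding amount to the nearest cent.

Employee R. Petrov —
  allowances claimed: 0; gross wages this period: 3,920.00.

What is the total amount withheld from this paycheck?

Regional Income Tax: taxable = 3,920.00
  78.40 + 14.6% × (3,920.00 − 800.00) = 78.40 + 14.6% × 3,120.00 = 533.92
Disability Insurance: 7% × 3,920.00 = 274.40
Transit Levy: 5.87% × 3,920.00 = 230.10
Total: 533.92 + 274.40 + 230.10 = 1,038.42

1,038.42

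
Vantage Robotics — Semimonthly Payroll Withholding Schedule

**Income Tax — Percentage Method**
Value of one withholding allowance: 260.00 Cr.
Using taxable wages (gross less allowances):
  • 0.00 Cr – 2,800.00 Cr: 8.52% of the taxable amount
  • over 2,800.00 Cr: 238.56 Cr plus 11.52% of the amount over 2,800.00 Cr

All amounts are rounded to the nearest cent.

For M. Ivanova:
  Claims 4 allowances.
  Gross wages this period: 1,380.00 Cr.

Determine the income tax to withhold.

28.97 Cr

Income Tax: taxable = 1,380.00 Cr − 4×260.00 Cr = 340.00 Cr
  8.52% × 340.00 Cr = 28.97 Cr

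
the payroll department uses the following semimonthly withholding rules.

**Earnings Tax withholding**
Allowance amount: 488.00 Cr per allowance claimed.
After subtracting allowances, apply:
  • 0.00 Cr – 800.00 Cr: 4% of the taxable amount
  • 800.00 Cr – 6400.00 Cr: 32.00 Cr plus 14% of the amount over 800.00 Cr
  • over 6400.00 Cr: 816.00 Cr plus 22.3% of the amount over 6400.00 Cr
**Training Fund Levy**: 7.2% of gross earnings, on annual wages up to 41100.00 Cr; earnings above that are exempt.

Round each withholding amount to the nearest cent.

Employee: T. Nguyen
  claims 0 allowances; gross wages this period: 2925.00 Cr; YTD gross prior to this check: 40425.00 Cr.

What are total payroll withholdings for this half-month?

378.10 Cr

Earnings Tax: taxable = 2925.00 Cr
  32.00 Cr + 14% × (2925.00 Cr − 800.00 Cr) = 32.00 Cr + 14% × 2125.00 Cr = 329.50 Cr
Training Fund Levy: cap 41100.00 Cr − YTD 40425.00 Cr = 675.00 Cr subject; 7.2% × 675.00 Cr = 48.60 Cr
Total: 329.50 Cr + 48.60 Cr = 378.10 Cr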